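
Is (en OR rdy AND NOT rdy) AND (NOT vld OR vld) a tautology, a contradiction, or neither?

neither

(en OR rdy AND NOT rdy) AND (NOT vld OR vld)
= en OR rdy AND NOT rdy
= en
This depends on en, so it is not a constant.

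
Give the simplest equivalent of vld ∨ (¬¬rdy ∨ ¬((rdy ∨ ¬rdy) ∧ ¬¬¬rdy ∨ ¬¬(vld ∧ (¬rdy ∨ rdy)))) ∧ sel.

vld ∨ (¬¬rdy ∨ ¬((rdy ∨ ¬rdy) ∧ ¬¬¬rdy ∨ ¬¬(vld ∧ (¬rdy ∨ rdy)))) ∧ sel
= vld ∨ (¬¬rdy ∨ ¬((rdy ∨ ¬rdy) ∧ ¬¬¬rdy ∨ ¬¬vld)) ∧ sel   [complement / identity]
= vld ∨ (¬¬rdy ∨ ¬(¬¬¬rdy ∨ ¬¬vld)) ∧ sel   [complement / identity]
= vld ∨ (¬¬rdy ∨ ¬¬rdy ∧ ¬vld) ∧ sel   [De Morgan]
= vld ∨ ¬¬rdy ∧ sel   [absorption]
= vld ∨ rdy ∧ sel   [double negation]

vld ∨ rdy ∧ sel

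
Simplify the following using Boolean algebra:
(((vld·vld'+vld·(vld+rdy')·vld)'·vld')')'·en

(((vld·vld'+vld·(vld+rdy')·vld)'·vld')')'·en
= (((vld·vld'+vld·vld)'·vld')')'·en   — absorption
= ((vld'·vld')')'·en   — distribution
= (vld+vld)'·en   — De Morgan
= vld'·en   — idempotence

vld'·en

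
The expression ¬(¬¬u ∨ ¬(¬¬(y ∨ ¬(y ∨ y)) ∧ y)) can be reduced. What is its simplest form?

¬u ∧ y

¬(¬¬u ∨ ¬(¬¬(y ∨ ¬(y ∨ y)) ∧ y))
= ¬(¬¬u ∨ ¬(¬¬(y ∨ ¬y) ∧ y))   (idempotence)
= ¬(¬¬u ∨ ¬((y ∨ ¬y) ∧ y))   (double negation)
= ¬(¬¬u ∨ ¬y)   (complement / identity)
= ¬u ∧ y   (De Morgan)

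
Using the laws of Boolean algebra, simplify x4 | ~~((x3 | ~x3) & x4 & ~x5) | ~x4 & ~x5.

x4 | ~~((x3 | ~x3) & x4 & ~x5) | ~x4 & ~x5
= x4 | (x3 | ~x3) & x4 & ~x5 | ~x4 & ~x5   (double negation)
= x4 | x4 & ~x5 | ~x4 & ~x5   (complement / identity)
= x4 | ~x5   (distribution)

x4 | ~x5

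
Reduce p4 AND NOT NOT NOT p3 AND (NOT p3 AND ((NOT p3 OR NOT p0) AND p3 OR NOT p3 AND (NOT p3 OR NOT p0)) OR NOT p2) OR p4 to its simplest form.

p4 AND NOT NOT NOT p3 AND (NOT p3 AND ((NOT p3 OR NOT p0) AND p3 OR NOT p3 AND (NOT p3 OR NOT p0)) OR NOT p2) OR p4
= p4 AND NOT NOT NOT p3 AND (NOT p3 AND (NOT p3 OR NOT p0) OR NOT p2) OR p4   [distribution]
= p4 AND NOT NOT NOT p3 AND (NOT p3 OR NOT p2) OR p4   [absorption]
= p4 AND NOT p3 AND (NOT p3 OR NOT p2) OR p4   [double negation]
= p4 AND NOT p3 OR p4   [absorption]
= p4   [absorption]

p4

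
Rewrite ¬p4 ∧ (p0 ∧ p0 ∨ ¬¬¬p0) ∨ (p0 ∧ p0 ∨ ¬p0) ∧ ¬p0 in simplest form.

¬p4 ∨ ¬p0

¬p4 ∧ (p0 ∧ p0 ∨ ¬¬¬p0) ∨ (p0 ∧ p0 ∨ ¬p0) ∧ ¬p0
= ¬p4 ∧ (p0 ∧ p0 ∨ ¬p0) ∨ (p0 ∧ p0 ∨ ¬p0) ∧ ¬p0
= (p0 ∧ p0 ∨ ¬p0) ∧ (¬p4 ∨ ¬p0)
= (p0 ∨ ¬p0) ∧ (¬p4 ∨ ¬p0)
= ¬p4 ∨ ¬p0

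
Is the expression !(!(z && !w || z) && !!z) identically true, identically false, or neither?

!(!(z && !w || z) && !!z)
= !(!z && !!z)   (absorption)
= z || !z   (De Morgan)
= true   (complement)

identically true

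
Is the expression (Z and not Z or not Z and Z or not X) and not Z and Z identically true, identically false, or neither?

identically false

(Z and not Z or not Z and Z or not X) and not Z and Z
= (not Z and Z or not X) and not Z and Z
= not Z and Z
= False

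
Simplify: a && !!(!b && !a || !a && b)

false

a && !!(!b && !a || !a && b)
= a && !!!a   (distribution)
= a && !a   (double negation)
= false   (complement)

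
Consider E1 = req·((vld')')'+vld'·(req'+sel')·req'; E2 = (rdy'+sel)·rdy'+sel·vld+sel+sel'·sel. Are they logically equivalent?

No

E1: req·((vld')')'+vld'·(req'+sel')·req'
    = req·vld'+vld'·(req'+sel')·req'   (double negation)
    = req·vld'+vld'·req'   (absorption)
    = vld'   (distribution)
E2: (rdy'+sel)·rdy'+sel·vld+sel+sel'·sel
    = (rdy'+sel)·rdy'+sel+sel'·sel   (absorption)
    = rdy'+sel+sel'·sel   (absorption)
    = rdy'+sel   (complement / identity)
These differ: at rdy=0, req=1, sel=1, vld=1, E1 = 0 but E2 = 1.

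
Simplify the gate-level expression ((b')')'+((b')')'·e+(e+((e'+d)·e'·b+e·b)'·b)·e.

b'+e

((b')')'+((b')')'·e+(e+((e'+d)·e'·b+e·b)'·b)·e
= ((b')')'+((b')')'·e+(e+(e'·b+e·b)'·b)·e   (absorption)
= ((b')')'+((b')')'·e+(e+b'·b)·e   (distribution)
= ((b')')'+((b')')'·e+e·e   (complement / identity)
= ((b')')'+e·e   (absorption)
= ((b')')'+e   (idempotence)
= b'+e   (double negation)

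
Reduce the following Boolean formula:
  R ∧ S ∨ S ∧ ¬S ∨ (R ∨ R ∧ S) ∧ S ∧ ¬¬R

R ∧ S

R ∧ S ∨ S ∧ ¬S ∨ (R ∨ R ∧ S) ∧ S ∧ ¬¬R
= R ∧ S ∨ S ∧ ¬S ∨ R ∧ S ∧ ¬¬R   — absorption
= R ∧ S ∨ S ∧ ¬S ∨ R ∧ S ∧ R   — double negation
= R ∧ S ∨ R ∧ S ∧ R   — complement / identity
= R ∧ S   — absorption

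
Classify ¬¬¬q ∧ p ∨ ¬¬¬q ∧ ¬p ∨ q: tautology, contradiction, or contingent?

¬¬¬q ∧ p ∨ ¬¬¬q ∧ ¬p ∨ q
= ¬¬¬q ∨ q   [distribution]
= ¬q ∨ q   [double negation]
= True   [complement]

tautology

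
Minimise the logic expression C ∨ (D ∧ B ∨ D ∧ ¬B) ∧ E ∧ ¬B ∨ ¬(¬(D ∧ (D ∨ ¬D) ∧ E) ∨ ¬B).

C ∨ (D ∧ B ∨ D ∧ ¬B) ∧ E ∧ ¬B ∨ ¬(¬(D ∧ (D ∨ ¬D) ∧ E) ∨ ¬B)
= C ∨ (D ∧ B ∨ D ∧ ¬B) ∧ E ∧ ¬B ∨ D ∧ (D ∨ ¬D) ∧ E ∧ B
= C ∨ (D ∧ B ∨ D ∧ ¬B) ∧ E ∧ ¬B ∨ D ∧ E ∧ B
= C ∨ D ∧ E ∧ ¬B ∨ D ∧ E ∧ B
= C ∨ D ∧ E

C ∨ D ∧ E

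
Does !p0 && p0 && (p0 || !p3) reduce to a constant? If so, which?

!p0 && p0 && (p0 || !p3)
= !p0 && p0
= false

yes, False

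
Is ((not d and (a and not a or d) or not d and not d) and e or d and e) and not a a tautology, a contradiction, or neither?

((not d and (a and not a or d) or not d and not d) and e or d and e) and not a
= ((not d and d or not d and not d) and e or d and e) and not a   — complement / identity
= (not d and e or d and e) and not a   — distribution
= e and not a   — distribution
This depends on a, e, so it is not a constant.

neither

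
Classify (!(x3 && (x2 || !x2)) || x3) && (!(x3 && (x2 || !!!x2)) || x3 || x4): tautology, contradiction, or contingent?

(!(x3 && (x2 || !x2)) || x3) && (!(x3 && (x2 || !!!x2)) || x3 || x4)
= (!(x3 && (x2 || !x2)) || x3) && (!(x3 && (x2 || !x2)) || x3 || x4)   (double negation)
= !(x3 && (x2 || !x2)) || x3   (absorption)
= !x3 || x3   (complement / identity)
= true   (complement)

tautology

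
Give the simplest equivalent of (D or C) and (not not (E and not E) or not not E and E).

(D or C) and E

(D or C) and (not not (E and not E) or not not E and E)
= (D or C) and (not not (E and not E) or E and E)   — double negation
= (D or C) and (E and not E or E and E)   — double negation
= (D or C) and E   — distribution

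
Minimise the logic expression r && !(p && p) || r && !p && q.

r && !p

r && !(p && p) || r && !p && q
= r && !p || r && !p && q   — idempotence
= r && !p   — absorption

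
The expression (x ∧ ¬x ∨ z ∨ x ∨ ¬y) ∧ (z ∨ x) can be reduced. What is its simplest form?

(x ∧ ¬x ∨ z ∨ x ∨ ¬y) ∧ (z ∨ x)
= (z ∨ x ∨ ¬y) ∧ (z ∨ x)   (complement / identity)
= z ∨ x   (absorption)

z ∨ x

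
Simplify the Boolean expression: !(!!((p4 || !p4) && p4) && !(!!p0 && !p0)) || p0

!p4 || p0

!(!!((p4 || !p4) && p4) && !(!!p0 && !p0)) || p0
= !(!!p4 && !(!!p0 && !p0)) || p0   (complement / identity)
= !(!!p4 && (!p0 || p0)) || p0   (De Morgan)
= !!!p4 || p0   (complement / identity)
= !p4 || p0   (double negation)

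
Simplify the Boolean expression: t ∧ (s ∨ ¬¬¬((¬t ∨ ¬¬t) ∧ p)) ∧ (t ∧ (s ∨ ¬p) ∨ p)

t ∧ (s ∨ ¬¬¬((¬t ∨ ¬¬t) ∧ p)) ∧ (t ∧ (s ∨ ¬p) ∨ p)
= t ∧ (s ∨ ¬¬¬((¬t ∨ t) ∧ p)) ∧ (t ∧ (s ∨ ¬p) ∨ p)   (double negation)
= t ∧ (s ∨ ¬((¬t ∨ t) ∧ p)) ∧ (t ∧ (s ∨ ¬p) ∨ p)   (double negation)
= t ∧ (s ∨ ¬p) ∧ (t ∧ (s ∨ ¬p) ∨ p)   (complement / identity)
= t ∧ (s ∨ ¬p)   (absorption)

t ∧ (s ∨ ¬p)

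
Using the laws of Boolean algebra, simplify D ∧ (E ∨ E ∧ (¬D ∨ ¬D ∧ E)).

D ∧ (E ∨ E ∧ (¬D ∨ ¬D ∧ E))
= D ∧ (E ∨ E ∧ ¬D)   — absorption
= D ∧ E   — absorption

D ∧ E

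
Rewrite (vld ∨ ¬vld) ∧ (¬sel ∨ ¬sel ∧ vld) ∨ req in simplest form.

¬sel ∨ req

(vld ∨ ¬vld) ∧ (¬sel ∨ ¬sel ∧ vld) ∨ req
= (vld ∨ ¬vld) ∧ ¬sel ∨ req   — absorption
= ¬sel ∨ req   — complement / identity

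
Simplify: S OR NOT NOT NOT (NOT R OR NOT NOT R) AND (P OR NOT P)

S OR NOT NOT NOT (NOT R OR NOT NOT R) AND (P OR NOT P)
= S OR NOT (NOT R OR NOT NOT R) AND (P OR NOT P)   (double negation)
= S OR NOT (NOT R OR NOT NOT R)   (complement / identity)
= S OR R AND NOT R   (De Morgan)
= S   (complement / identity)

S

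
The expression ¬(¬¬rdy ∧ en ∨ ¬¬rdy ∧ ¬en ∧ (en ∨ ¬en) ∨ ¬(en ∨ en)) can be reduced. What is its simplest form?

¬(¬¬rdy ∧ en ∨ ¬¬rdy ∧ ¬en ∧ (en ∨ ¬en) ∨ ¬(en ∨ en))
= ¬(¬¬rdy ∧ en ∨ ¬¬rdy ∧ ¬en ∨ ¬(en ∨ en))   (complement / identity)
= ¬(¬¬rdy ∨ ¬(en ∨ en))   (distribution)
= ¬(¬¬rdy ∨ ¬en)   (idempotence)
= ¬rdy ∧ en   (De Morgan)

¬rdy ∧ en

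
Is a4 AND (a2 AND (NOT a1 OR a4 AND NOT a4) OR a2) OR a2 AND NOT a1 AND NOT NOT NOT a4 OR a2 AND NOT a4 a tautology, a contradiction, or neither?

a4 AND (a2 AND (NOT a1 OR a4 AND NOT a4) OR a2) OR a2 AND NOT a1 AND NOT NOT NOT a4 OR a2 AND NOT a4
= a4 AND (a2 AND (NOT a1 OR a4 AND NOT a4) OR a2) OR a2 AND NOT a1 AND NOT a4 OR a2 AND NOT a4   (double negation)
= a4 AND (a2 AND (NOT a1 OR a4 AND NOT a4) OR a2) OR (a2 AND NOT a1 OR a2) AND NOT a4   (distribution)
= a4 AND (a2 AND NOT a1 OR a2) OR (a2 AND NOT a1 OR a2) AND NOT a4   (complement / identity)
= a2 AND NOT a1 OR a2   (distribution)
= a2   (absorption)
This depends on a2, so it is not a constant.

neither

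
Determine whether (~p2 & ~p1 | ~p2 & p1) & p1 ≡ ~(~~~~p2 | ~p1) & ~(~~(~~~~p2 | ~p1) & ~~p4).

E1: (~p2 & ~p1 | ~p2 & p1) & p1
    = ~p2 & p1
E2: ~(~~~~p2 | ~p1) & ~(~~(~~~~p2 | ~p1) & ~~p4)
    = ~(~~~~p2 | ~p1) & (~(~~~~p2 | ~p1) | ~p4)
    = ~(~~~~p2 | ~p1)
    = ~(~~p2 | ~p1)
    = ~p2 & p1
Both reduce to ~p2 & p1, so they are equivalent.

Yes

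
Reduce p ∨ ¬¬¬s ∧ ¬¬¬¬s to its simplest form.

p

p ∨ ¬¬¬s ∧ ¬¬¬¬s
= p ∨ ¬¬¬s ∧ ¬¬s   — double negation
= p ∨ ¬¬¬s ∧ s   — double negation
= p ∨ ¬s ∧ s   — double negation
= p   — complement / identity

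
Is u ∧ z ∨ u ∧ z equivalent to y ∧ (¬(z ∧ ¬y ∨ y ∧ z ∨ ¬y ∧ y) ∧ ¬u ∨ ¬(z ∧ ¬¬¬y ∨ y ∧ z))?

E1: u ∧ z ∨ u ∧ z
    = u ∧ z   (idempotence)
E2: y ∧ (¬(z ∧ ¬y ∨ y ∧ z ∨ ¬y ∧ y) ∧ ¬u ∨ ¬(z ∧ ¬¬¬y ∨ y ∧ z))
    = y ∧ (¬(z ∧ ¬y ∨ y ∧ z) ∧ ¬u ∨ ¬(z ∧ ¬¬¬y ∨ y ∧ z))   (complement / identity)
    = y ∧ (¬(z ∧ ¬y ∨ y ∧ z) ∧ ¬u ∨ ¬(z ∧ ¬y ∨ y ∧ z))   (double negation)
    = y ∧ ¬(z ∧ ¬y ∨ y ∧ z)   (absorption)
    = y ∧ ¬z   (distribution)
These differ: at u=0, y=1, z=0, E1 = 0 but E2 = 1.

No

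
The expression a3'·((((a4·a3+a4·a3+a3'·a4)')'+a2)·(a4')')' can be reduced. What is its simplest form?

a3'·((((a4·a3+a4·a3+a3'·a4)')'+a2)·(a4')')'
= a3'·((((a4·a3+a3'·a4)')'+a2)·(a4')')'   — idempotence
= a3'·(((a4')'+a2)·(a4')')'   — distribution
= a3'·((a4')')'   — absorption
= a3'·a4'   — double negation

a3'·a4'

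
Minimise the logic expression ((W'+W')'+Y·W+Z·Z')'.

W'

((W'+W')'+Y·W+Z·Z')'
= ((W'+W')'+Y·W)'   [complement / identity]
= (W·W+Y·W)'   [De Morgan]
= (W·(W+Y))'   [distribution]
= W'   [absorption]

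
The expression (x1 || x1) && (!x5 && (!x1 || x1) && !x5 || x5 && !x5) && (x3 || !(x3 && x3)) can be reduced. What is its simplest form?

(x1 || x1) && (!x5 && (!x1 || x1) && !x5 || x5 && !x5) && (x3 || !(x3 && x3))
= (x1 || x1) && (!x5 && (!x1 || x1) && !x5 || x5 && !x5) && (x3 || !x3)   — idempotence
= (x1 || x1) && (!x5 && !x5 || x5 && !x5) && (x3 || !x3)   — complement / identity
= (x1 || x1) && (!x5 && !x5 || x5 && !x5)   — complement / identity
= x1 && (!x5 && !x5 || x5 && !x5)   — idempotence
= x1 && !x5   — distribution

x1 && !x5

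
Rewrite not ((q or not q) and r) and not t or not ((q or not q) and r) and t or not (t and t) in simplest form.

not ((q or not q) and r) and not t or not ((q or not q) and r) and t or not (t and t)
= not ((q or not q) and r) or not (t and t)
= not r or not (t and t)
= not r or not t

not r or not t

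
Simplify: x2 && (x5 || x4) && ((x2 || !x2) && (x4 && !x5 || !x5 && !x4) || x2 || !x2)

x2 && (x5 || x4)

x2 && (x5 || x4) && ((x2 || !x2) && (x4 && !x5 || !x5 && !x4) || x2 || !x2)
= x2 && (x5 || x4) && ((x2 || !x2) && !x5 || x2 || !x2)
= x2 && (x5 || x4) && (x2 || !x2)
= x2 && (x5 || x4)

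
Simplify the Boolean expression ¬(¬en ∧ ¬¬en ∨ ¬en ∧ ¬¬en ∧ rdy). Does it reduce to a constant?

¬(¬en ∧ ¬¬en ∨ ¬en ∧ ¬¬en ∧ rdy)
= ¬(¬en ∧ ¬¬en)   [absorption]
= en ∨ ¬en   [De Morgan]
= True   [complement]

True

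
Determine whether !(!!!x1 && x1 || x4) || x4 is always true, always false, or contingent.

always true

!(!!!x1 && x1 || x4) || x4
= !(!x1 && x1 || x4) || x4   (double negation)
= !x4 || x4   (complement / identity)
= true   (complement)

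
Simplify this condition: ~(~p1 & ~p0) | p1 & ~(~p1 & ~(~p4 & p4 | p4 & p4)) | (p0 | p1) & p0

~(~p1 & ~p0) | p1 & ~(~p1 & ~(~p4 & p4 | p4 & p4)) | (p0 | p1) & p0
= ~(~p1 & ~p0) | p1 & ~(~p1 & ~(~p4 & p4 | p4 & p4)) | p0   [absorption]
= ~(~p1 & ~p0) | p1 & (p1 | ~p4 & p4 | p4 & p4) | p0   [De Morgan]
= ~(~p1 & ~p0) | p1 & (p1 | p4) | p0   [distribution]
= ~(~p1 & ~p0) | p1 | p0   [absorption]
= p1 | p0 | p1 | p0   [De Morgan]
= p1 | p0   [idempotence]

p1 | p0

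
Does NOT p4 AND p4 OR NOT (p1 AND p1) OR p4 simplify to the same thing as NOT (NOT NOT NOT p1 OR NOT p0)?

No

E1: NOT p4 AND p4 OR NOT (p1 AND p1) OR p4
    = NOT p4 AND p4 OR NOT p1 OR p4   — idempotence
    = NOT p1 OR p4   — complement / identity
E2: NOT (NOT NOT NOT p1 OR NOT p0)
    = NOT NOT p1 AND p0   — De Morgan
    = p1 AND p0   — double negation
These differ: at p0=0, p1=0, p4=1, E1 = 1 but E2 = 0.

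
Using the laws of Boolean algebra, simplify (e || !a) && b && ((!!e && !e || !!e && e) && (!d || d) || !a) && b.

(e || !a) && b

(e || !a) && b && ((!!e && !e || !!e && e) && (!d || d) || !a) && b
= (e || !a) && b && (!!e && (!d || d) || !a) && b   [distribution]
= (e || !a) && b && (!!e || !a) && b   [complement / identity]
= (e || !a) && b && (e || !a) && b   [double negation]
= (e || !a) && b   [idempotence]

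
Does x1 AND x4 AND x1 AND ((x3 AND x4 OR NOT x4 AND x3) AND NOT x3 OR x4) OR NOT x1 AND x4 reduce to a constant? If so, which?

x1 AND x4 AND x1 AND ((x3 AND x4 OR NOT x4 AND x3) AND NOT x3 OR x4) OR NOT x1 AND x4
= x1 AND x4 AND x1 AND (x3 AND NOT x3 OR x4) OR NOT x1 AND x4   — distribution
= x1 AND x4 AND x1 AND x4 OR NOT x1 AND x4   — complement / identity
= x1 AND x4 OR NOT x1 AND x4   — idempotence
= x4   — distribution
This depends on x4, so it is not a constant.

no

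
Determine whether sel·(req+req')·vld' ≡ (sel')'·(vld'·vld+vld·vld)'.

Yes

E1: sel·(req+req')·vld'
    = sel·vld'   — complement / identity
E2: (sel')'·(vld'·vld+vld·vld)'
    = sel·(vld'·vld+vld·vld)'   — double negation
    = sel·vld'   — distribution
Both reduce to sel·vld', so they are equivalent.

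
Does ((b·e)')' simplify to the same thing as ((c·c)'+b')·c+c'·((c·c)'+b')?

E1: ((b·e)')'
    = b·e   — double negation
E2: ((c·c)'+b')·c+c'·((c·c)'+b')
    = (c·c)'+b'   — distribution
    = c'+b'   — idempotence
These differ: at b=0, c=0, e=0, E1 = 0 but E2 = 1.

No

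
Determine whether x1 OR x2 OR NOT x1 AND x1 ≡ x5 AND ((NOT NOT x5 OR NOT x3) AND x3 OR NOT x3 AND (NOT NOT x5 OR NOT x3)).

No

E1: x1 OR x2 OR NOT x1 AND x1
    = x1 OR x2
E2: x5 AND ((NOT NOT x5 OR NOT x3) AND x3 OR NOT x3 AND (NOT NOT x5 OR NOT x3))
    = x5 AND (NOT NOT x5 OR NOT x3)
    = x5 AND (x5 OR NOT x3)
    = x5
These differ: at x1=1, x2=1, x3=0, x5=0, E1 = 1 but E2 = 0.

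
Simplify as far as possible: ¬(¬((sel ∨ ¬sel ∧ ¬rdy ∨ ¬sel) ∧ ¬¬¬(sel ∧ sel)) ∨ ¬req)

¬(¬((sel ∨ ¬sel ∧ ¬rdy ∨ ¬sel) ∧ ¬¬¬(sel ∧ sel)) ∨ ¬req)
= ¬(¬((sel ∨ ¬sel) ∧ ¬¬¬(sel ∧ sel)) ∨ ¬req)   [absorption]
= ¬(¬¬¬¬(sel ∧ sel) ∨ ¬req)   [complement / identity]
= ¬(¬¬¬¬sel ∨ ¬req)   [idempotence]
= ¬¬¬sel ∧ req   [De Morgan]
= ¬sel ∧ req   [double negation]

¬sel ∧ req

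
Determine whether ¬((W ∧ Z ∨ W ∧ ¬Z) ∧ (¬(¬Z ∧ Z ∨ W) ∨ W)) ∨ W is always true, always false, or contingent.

always true

¬((W ∧ Z ∨ W ∧ ¬Z) ∧ (¬(¬Z ∧ Z ∨ W) ∨ W)) ∨ W
= ¬((W ∧ Z ∨ W ∧ ¬Z) ∧ (¬W ∨ W)) ∨ W
= ¬(W ∧ Z ∨ W ∧ ¬Z) ∨ W
= ¬W ∨ W
= True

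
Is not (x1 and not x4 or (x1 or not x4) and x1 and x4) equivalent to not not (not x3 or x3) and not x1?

E1: not (x1 and not x4 or (x1 or not x4) and x1 and x4)
    = not (x1 and not x4 or x1 and x4)   (absorption)
    = not x1   (distribution)
E2: not not (not x3 or x3) and not x1
    = (not x3 or x3) and not x1   (double negation)
    = not x1   (complement / identity)
Both reduce to not x1, so they are equivalent.

Yes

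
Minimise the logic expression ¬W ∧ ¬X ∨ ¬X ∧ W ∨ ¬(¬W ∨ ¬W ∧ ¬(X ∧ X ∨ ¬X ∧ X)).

¬W ∧ ¬X ∨ ¬X ∧ W ∨ ¬(¬W ∨ ¬W ∧ ¬(X ∧ X ∨ ¬X ∧ X))
= ¬X ∨ ¬(¬W ∨ ¬W ∧ ¬(X ∧ X ∨ ¬X ∧ X))   [distribution]
= ¬X ∨ ¬(¬W ∨ ¬W ∧ ¬X)   [distribution]
= ¬X ∨ ¬¬W   [absorption]
= ¬X ∨ W   [double negation]

¬X ∨ W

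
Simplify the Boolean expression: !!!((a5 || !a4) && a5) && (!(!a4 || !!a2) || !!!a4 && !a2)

!a5 && !a2

!!!((a5 || !a4) && a5) && (!(!a4 || !!a2) || !!!a4 && !a2)
= !!!((a5 || !a4) && a5) && (a4 && !a2 || !!!a4 && !a2)   [De Morgan]
= !!!a5 && (a4 && !a2 || !!!a4 && !a2)   [absorption]
= !!!a5 && (a4 && !a2 || !a4 && !a2)   [double negation]
= !!!a5 && !a2   [distribution]
= !a5 && !a2   [double negation]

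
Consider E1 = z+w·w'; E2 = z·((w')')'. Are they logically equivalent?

No

E1: z+w·w'
    = z   (complement / identity)
E2: z·((w')')'
    = z·w'   (double negation)
These differ: at w=1, z=1, E1 = 1 but E2 = 0.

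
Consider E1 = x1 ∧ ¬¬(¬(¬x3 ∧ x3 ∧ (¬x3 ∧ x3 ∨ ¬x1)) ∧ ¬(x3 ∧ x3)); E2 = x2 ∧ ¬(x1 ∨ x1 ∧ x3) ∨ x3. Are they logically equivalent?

E1: x1 ∧ ¬¬(¬(¬x3 ∧ x3 ∧ (¬x3 ∧ x3 ∨ ¬x1)) ∧ ¬(x3 ∧ x3))
    = x1 ∧ ¬(¬x3 ∧ x3 ∧ (¬x3 ∧ x3 ∨ ¬x1) ∨ x3 ∧ x3)   [De Morgan]
    = x1 ∧ ¬(¬x3 ∧ x3 ∨ x3 ∧ x3)   [absorption]
    = x1 ∧ ¬x3   [distribution]
E2: x2 ∧ ¬(x1 ∨ x1 ∧ x3) ∨ x3
    = x2 ∧ ¬x1 ∨ x3   [absorption]
These differ: at x1=1, x2=1, x3=1, E1 = 0 but E2 = 1.

No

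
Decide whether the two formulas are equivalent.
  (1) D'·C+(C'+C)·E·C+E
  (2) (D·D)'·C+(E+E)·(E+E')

E1: D'·C+(C'+C)·E·C+E
    = D'·C+E·C+E   (complement / identity)
    = D'·C+E   (absorption)
E2: (D·D)'·C+(E+E)·(E+E')
    = (D·D)'·C+E+E   (complement / identity)
    = (D·D)'·C+E   (idempotence)
    = D'·C+E   (idempotence)
Both reduce to D'·C+E, so they are equivalent.

Yes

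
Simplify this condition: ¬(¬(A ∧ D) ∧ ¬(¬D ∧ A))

A

¬(¬(A ∧ D) ∧ ¬(¬D ∧ A))
= A ∧ D ∨ ¬D ∧ A   — De Morgan
= A   — distribution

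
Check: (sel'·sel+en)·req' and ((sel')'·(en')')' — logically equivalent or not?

E1: (sel'·sel+en)·req'
    = en·req'   [complement / identity]
E2: ((sel')'·(en')')'
    = sel'+en'   [De Morgan]
These differ: at en=0, req=1, sel=0, E1 = 0 but E2 = 1.

No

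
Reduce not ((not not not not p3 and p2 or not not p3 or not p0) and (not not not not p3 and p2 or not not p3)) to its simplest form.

not p3

not ((not not not not p3 and p2 or not not p3 or not p0) and (not not not not p3 and p2 or not not p3))
= not (not not not not p3 and p2 or not not p3)   (absorption)
= not (not not p3 and p2 or not not p3)   (double negation)
= not not not p3   (absorption)
= not p3   (double negation)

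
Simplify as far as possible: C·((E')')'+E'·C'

E'

C·((E')')'+E'·C'
= C·E'+E'·C'   [double negation]
= E'   [distribution]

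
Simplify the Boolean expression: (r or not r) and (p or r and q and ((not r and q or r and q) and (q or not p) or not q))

(r or not r) and (p or r and q and ((not r and q or r and q) and (q or not p) or not q))
= (r or not r) and (p or r and q and (q and (q or not p) or not q))   — distribution
= (r or not r) and (p or r and q and (q or not q))   — absorption
= (r or not r) and (p or r and q)   — complement / identity
= p or r and q   — complement / identity

p or r and q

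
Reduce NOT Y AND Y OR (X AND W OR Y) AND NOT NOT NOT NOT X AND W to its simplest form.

NOT Y AND Y OR (X AND W OR Y) AND NOT NOT NOT NOT X AND W
= NOT Y AND Y OR (X AND W OR Y) AND NOT NOT X AND W   [double negation]
= NOT Y AND Y OR (X AND W OR Y) AND X AND W   [double negation]
= NOT Y AND Y OR X AND W   [absorption]
= X AND W   [complement / identity]

X AND W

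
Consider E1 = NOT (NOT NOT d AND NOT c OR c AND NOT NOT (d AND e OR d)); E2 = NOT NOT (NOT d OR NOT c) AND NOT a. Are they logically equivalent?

E1: NOT (NOT NOT d AND NOT c OR c AND NOT NOT (d AND e OR d))
    = NOT (NOT NOT d AND NOT c OR c AND NOT NOT d)
    = NOT NOT NOT d
    = NOT d
E2: NOT NOT (NOT d OR NOT c) AND NOT a
    = (NOT d OR NOT c) AND NOT a
These differ: at a=1, c=0, d=0, e=1, E1 = 1 but E2 = 0.

No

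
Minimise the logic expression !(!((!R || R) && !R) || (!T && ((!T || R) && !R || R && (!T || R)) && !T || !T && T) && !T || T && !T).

!R && T

!(!((!R || R) && !R) || (!T && ((!T || R) && !R || R && (!T || R)) && !T || !T && T) && !T || T && !T)
= !(!((!R || R) && !R) || (!T && (!T || R) && !T || !T && T) && !T || T && !T)   — distribution
= !(!((!R || R) && !R) || (!T && !T || !T && T) && !T || T && !T)   — absorption
= !(!!R || (!T && !T || !T && T) && !T || T && !T)   — complement / identity
= !(!!R || !T && !T || T && !T)   — distribution
= !(!!R || !T)   — distribution
= !R && T   — De Morgan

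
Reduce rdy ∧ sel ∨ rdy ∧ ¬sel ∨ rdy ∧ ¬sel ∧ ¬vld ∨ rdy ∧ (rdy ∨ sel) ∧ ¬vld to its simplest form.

rdy

rdy ∧ sel ∨ rdy ∧ ¬sel ∨ rdy ∧ ¬sel ∧ ¬vld ∨ rdy ∧ (rdy ∨ sel) ∧ ¬vld
= rdy ∧ sel ∨ rdy ∧ ¬sel ∨ rdy ∧ (rdy ∨ sel) ∧ ¬vld   — absorption
= rdy ∧ sel ∨ rdy ∧ ¬sel ∨ rdy ∧ ¬vld   — absorption
= rdy ∨ rdy ∧ ¬vld   — distribution
= rdy   — absorption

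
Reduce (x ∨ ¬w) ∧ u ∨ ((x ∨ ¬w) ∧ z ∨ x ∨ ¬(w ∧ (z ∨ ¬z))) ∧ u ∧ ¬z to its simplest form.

(x ∨ ¬w) ∧ u

(x ∨ ¬w) ∧ u ∨ ((x ∨ ¬w) ∧ z ∨ x ∨ ¬(w ∧ (z ∨ ¬z))) ∧ u ∧ ¬z
= (x ∨ ¬w) ∧ u ∨ ((x ∨ ¬w) ∧ z ∨ x ∨ ¬w) ∧ u ∧ ¬z   (complement / identity)
= (x ∨ ¬w) ∧ u ∨ (x ∨ ¬w) ∧ u ∧ ¬z   (absorption)
= (x ∨ ¬w) ∧ u   (absorption)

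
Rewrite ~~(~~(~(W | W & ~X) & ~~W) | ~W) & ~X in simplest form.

~~(~~(~(W | W & ~X) & ~~W) | ~W) & ~X
= ~~(~(W | W & ~X | ~W) | ~W) & ~X   (De Morgan)
= ~((W | W & ~X | ~W) & W) & ~X   (De Morgan)
= ~((W | ~W) & W) & ~X   (absorption)
= ~W & ~X   (complement / identity)

~W & ~X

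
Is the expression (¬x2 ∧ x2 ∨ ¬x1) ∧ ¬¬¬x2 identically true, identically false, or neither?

neither

(¬x2 ∧ x2 ∨ ¬x1) ∧ ¬¬¬x2
= ¬x1 ∧ ¬¬¬x2   — complement / identity
= ¬x1 ∧ ¬x2   — double negation
This depends on x1, x2, so it is not a constant.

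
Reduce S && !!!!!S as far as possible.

false

S && !!!!!S
= S && !!!S   — double negation
= S && !S   — double negation
= false   — complement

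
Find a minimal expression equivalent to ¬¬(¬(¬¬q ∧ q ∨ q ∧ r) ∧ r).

¬q ∧ r

¬¬(¬(¬¬q ∧ q ∨ q ∧ r) ∧ r)
= ¬¬(¬(q ∧ q ∨ q ∧ r) ∧ r)   [double negation]
= ¬¬(¬((q ∨ r) ∧ q) ∧ r)   [distribution]
= ¬((q ∨ r) ∧ q) ∧ r   [double negation]
= ¬q ∧ r   [absorption]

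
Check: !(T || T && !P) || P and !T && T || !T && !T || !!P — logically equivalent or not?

Yes

E1: !(T || T && !P) || P
    = !T || P   [absorption]
E2: !T && T || !T && !T || !!P
    = (T || !T) && !T || !!P   [distribution]
    = !T || !!P   [complement / identity]
    = !T || P   [double negation]
Both reduce to !T || P, so they are equivalent.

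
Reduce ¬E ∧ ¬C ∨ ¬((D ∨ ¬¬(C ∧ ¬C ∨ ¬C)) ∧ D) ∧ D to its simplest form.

¬E ∧ ¬C

¬E ∧ ¬C ∨ ¬((D ∨ ¬¬(C ∧ ¬C ∨ ¬C)) ∧ D) ∧ D
= ¬E ∧ ¬C ∨ ¬((D ∨ ¬¬¬C) ∧ D) ∧ D   [complement / identity]
= ¬E ∧ ¬C ∨ ¬((D ∨ ¬C) ∧ D) ∧ D   [double negation]
= ¬E ∧ ¬C ∨ ¬D ∧ D   [absorption]
= ¬E ∧ ¬C   [complement / identity]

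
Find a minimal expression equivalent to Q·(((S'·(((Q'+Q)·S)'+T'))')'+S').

Q·S'

Q·(((S'·(((Q'+Q)·S)'+T'))')'+S')
= Q·(((S'·(S'+T'))')'+S')   — complement / identity
= Q·(((S')')'+S')   — absorption
= Q·(S'+S')   — double negation
= Q·S'   — idempotence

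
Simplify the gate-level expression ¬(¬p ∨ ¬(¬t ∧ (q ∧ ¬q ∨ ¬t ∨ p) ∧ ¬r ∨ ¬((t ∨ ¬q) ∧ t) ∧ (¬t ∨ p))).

p ∧ ¬t

¬(¬p ∨ ¬(¬t ∧ (q ∧ ¬q ∨ ¬t ∨ p) ∧ ¬r ∨ ¬((t ∨ ¬q) ∧ t) ∧ (¬t ∨ p)))
= ¬(¬p ∨ ¬(¬t ∧ (q ∧ ¬q ∨ ¬t ∨ p) ∧ ¬r ∨ ¬t ∧ (¬t ∨ p)))
= ¬(¬p ∨ ¬(¬t ∧ (¬t ∨ p) ∧ ¬r ∨ ¬t ∧ (¬t ∨ p)))
= ¬(¬p ∨ ¬(¬t ∧ (¬t ∨ p)))
= ¬(¬p ∨ ¬¬t)
= p ∧ ¬t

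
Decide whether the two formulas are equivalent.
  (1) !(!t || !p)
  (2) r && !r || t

E1: !(!t || !p)
    = t && p
E2: r && !r || t
    = t
These differ: at p=0, r=0, t=1, E1 = 0 but E2 = 1.

No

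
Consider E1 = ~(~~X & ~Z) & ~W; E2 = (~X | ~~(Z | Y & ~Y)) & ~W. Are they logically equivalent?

Yes

E1: ~(~~X & ~Z) & ~W
    = (~X | Z) & ~W
E2: (~X | ~~(Z | Y & ~Y)) & ~W
    = (~X | ~~Z) & ~W
    = (~X | Z) & ~W
Both reduce to (~X | Z) & ~W, so they are equivalent.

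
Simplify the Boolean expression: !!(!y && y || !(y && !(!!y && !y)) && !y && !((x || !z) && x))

!!(!y && y || !(y && !(!!y && !y)) && !y && !((x || !z) && x))
= !!(!y && y || !(y && (!y || y)) && !y && !((x || !z) && x))   — De Morgan
= !!(!y && y || !y && !y && !((x || !z) && x))   — complement / identity
= !!(!y && y || !y && !((x || !z) && x))   — idempotence
= !y && y || !y && !((x || !z) && x)   — double negation
= !y && !((x || !z) && x)   — complement / identity
= !y && !x   — absorption

!y && !x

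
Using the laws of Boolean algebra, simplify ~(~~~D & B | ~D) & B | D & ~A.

(B | ~A) & D

~(~~~D & B | ~D) & B | D & ~A
= ~(~D & B | ~D) & B | D & ~A
= ~~D & B | D & ~A
= D & B | D & ~A
= (B | ~A) & D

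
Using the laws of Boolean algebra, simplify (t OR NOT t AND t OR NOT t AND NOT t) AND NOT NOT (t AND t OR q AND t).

t

(t OR NOT t AND t OR NOT t AND NOT t) AND NOT NOT (t AND t OR q AND t)
= (t OR NOT t) AND NOT NOT (t AND t OR q AND t)   — distribution
= (t OR NOT t) AND NOT NOT ((t OR q) AND t)   — distribution
= (t OR NOT t) AND (t OR q) AND t   — double negation
= (t OR NOT t) AND t   — absorption
= t   — complement / identity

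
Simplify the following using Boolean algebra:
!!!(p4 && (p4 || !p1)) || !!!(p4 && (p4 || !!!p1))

!p4

!!!(p4 && (p4 || !p1)) || !!!(p4 && (p4 || !!!p1))
= !!!(p4 && (p4 || !p1)) || !!!(p4 && (p4 || !p1))
= !!!(p4 && (p4 || !p1))
= !!!p4
= !p4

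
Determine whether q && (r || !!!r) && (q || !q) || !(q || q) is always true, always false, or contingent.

q && (r || !!!r) && (q || !q) || !(q || q)
= q && (r || !r) && (q || !q) || !(q || q)   (double negation)
= q && (r || !r) && (q || !q) || !q   (idempotence)
= q && (q || !q) || !q   (complement / identity)
= q || !q   (complement / identity)
= true   (complement)

always true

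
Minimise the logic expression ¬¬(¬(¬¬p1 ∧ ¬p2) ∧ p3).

¬¬(¬(¬¬p1 ∧ ¬p2) ∧ p3)
= ¬(¬¬p1 ∧ ¬p2) ∧ p3   — double negation
= (¬p1 ∨ p2) ∧ p3   — De Morgan

(¬p1 ∨ p2) ∧ p3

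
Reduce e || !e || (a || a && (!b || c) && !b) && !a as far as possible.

e || !e || (a || a && (!b || c) && !b) && !a
= e || !e || (a || a && !b) && !a
= e || !e || a && !a
= e || !e
= true

true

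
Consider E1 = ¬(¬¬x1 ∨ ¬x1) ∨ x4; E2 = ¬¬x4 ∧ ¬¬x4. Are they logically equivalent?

Yes

E1: ¬(¬¬x1 ∨ ¬x1) ∨ x4
    = ¬x1 ∧ x1 ∨ x4   — De Morgan
    = x4   — complement / identity
E2: ¬¬x4 ∧ ¬¬x4
    = ¬¬x4   — idempotence
    = x4   — double negation
Both reduce to x4, so they are equivalent.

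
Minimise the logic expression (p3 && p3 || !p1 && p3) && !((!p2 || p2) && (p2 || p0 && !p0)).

p3 && !p2

(p3 && p3 || !p1 && p3) && !((!p2 || p2) && (p2 || p0 && !p0))
= (p3 || !p1) && p3 && !((!p2 || p2) && (p2 || p0 && !p0))   — distribution
= p3 && !((!p2 || p2) && (p2 || p0 && !p0))   — absorption
= p3 && !((!p2 || p2) && p2)   — complement / identity
= p3 && !p2   — complement / identity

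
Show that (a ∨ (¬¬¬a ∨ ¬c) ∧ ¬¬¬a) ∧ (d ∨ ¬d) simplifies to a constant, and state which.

(a ∨ (¬¬¬a ∨ ¬c) ∧ ¬¬¬a) ∧ (d ∨ ¬d)
= (a ∨ ¬¬¬a) ∧ (d ∨ ¬d)   (absorption)
= a ∨ ¬¬¬a   (complement / identity)
= a ∨ ¬a   (double negation)
= True   (complement)

True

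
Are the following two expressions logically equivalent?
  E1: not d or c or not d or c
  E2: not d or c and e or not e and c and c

Yes

E1: not d or c or not d or c
    = not d or c   (idempotence)
E2: not d or c and e or not e and c and c
    = not d or c and e or not e and c   (idempotence)
    = not d or c   (distribution)
Both reduce to not d or c, so they are equivalent.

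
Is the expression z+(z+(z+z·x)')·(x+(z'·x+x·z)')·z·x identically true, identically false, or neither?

neither

z+(z+(z+z·x)')·(x+(z'·x+x·z)')·z·x
= z+(z+(z+z·x)')·(x+x')·z·x   — distribution
= z+(z+(z+z·x)')·z·x   — complement / identity
= z+(z+z')·z·x   — absorption
= z+z·x   — complement / identity
= z   — absorption
This depends on z, so it is not a constant.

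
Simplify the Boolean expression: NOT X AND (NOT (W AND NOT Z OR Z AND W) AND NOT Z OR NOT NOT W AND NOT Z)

NOT X AND NOT Z

NOT X AND (NOT (W AND NOT Z OR Z AND W) AND NOT Z OR NOT NOT W AND NOT Z)
= NOT X AND (NOT W AND NOT Z OR NOT NOT W AND NOT Z)
= NOT X AND (NOT W AND NOT Z OR W AND NOT Z)
= NOT X AND NOT Z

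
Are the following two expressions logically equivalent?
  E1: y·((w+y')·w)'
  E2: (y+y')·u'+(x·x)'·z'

E1: y·((w+y')·w)'
    = y·w'   — absorption
E2: (y+y')·u'+(x·x)'·z'
    = u'+(x·x)'·z'   — complement / identity
    = u'+x'·z'   — idempotence
These differ: at u=1, w=0, x=0, y=1, z=1, E1 = 1 but E2 = 0.

No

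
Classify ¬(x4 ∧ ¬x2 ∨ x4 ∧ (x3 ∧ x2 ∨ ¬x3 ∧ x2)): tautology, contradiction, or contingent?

¬(x4 ∧ ¬x2 ∨ x4 ∧ (x3 ∧ x2 ∨ ¬x3 ∧ x2))
= ¬(x4 ∧ ¬x2 ∨ x4 ∧ x2)   (distribution)
= ¬x4   (distribution)
This depends on x4, so it is not a constant.

contingent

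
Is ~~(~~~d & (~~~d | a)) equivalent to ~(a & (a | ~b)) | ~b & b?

E1: ~~(~~~d & (~~~d | a))
    = ~~~d & (~~~d | a)
    = ~~~d
    = ~d
E2: ~(a & (a | ~b)) | ~b & b
    = ~(a & (a | ~b))
    = ~a
These differ: at a=0, b=0, d=1, E1 = 0 but E2 = 1.

No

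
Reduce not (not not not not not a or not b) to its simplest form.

a and b

not (not not not not not a or not b)
= not (not not not a or not b)   [double negation]
= not not a and b   [De Morgan]
= a and b   [double negation]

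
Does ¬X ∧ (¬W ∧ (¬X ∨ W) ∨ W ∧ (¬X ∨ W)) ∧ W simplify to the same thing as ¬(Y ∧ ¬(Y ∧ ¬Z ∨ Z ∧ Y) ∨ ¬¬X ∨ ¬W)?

E1: ¬X ∧ (¬W ∧ (¬X ∨ W) ∨ W ∧ (¬X ∨ W)) ∧ W
    = ¬X ∧ (¬X ∨ W) ∧ W   [distribution]
    = ¬X ∧ W   [absorption]
E2: ¬(Y ∧ ¬(Y ∧ ¬Z ∨ Z ∧ Y) ∨ ¬¬X ∨ ¬W)
    = ¬(Y ∧ ¬Y ∨ ¬¬X ∨ ¬W)   [distribution]
    = ¬(¬¬X ∨ ¬W)   [complement / identity]
    = ¬X ∧ W   [De Morgan]
Both reduce to ¬X ∧ W, so they are equivalent.

Yes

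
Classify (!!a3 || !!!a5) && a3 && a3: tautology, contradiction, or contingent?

(!!a3 || !!!a5) && a3 && a3
= (!!a3 || !a5) && a3 && a3   [double negation]
= (!!a3 || !a5) && a3   [idempotence]
= (a3 || !a5) && a3   [double negation]
= a3   [absorption]
This depends on a3, so it is not a constant.

contingent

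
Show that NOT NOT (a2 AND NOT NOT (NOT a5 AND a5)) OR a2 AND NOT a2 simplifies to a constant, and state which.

FALSE

NOT NOT (a2 AND NOT NOT (NOT a5 AND a5)) OR a2 AND NOT a2
= a2 AND NOT NOT (NOT a5 AND a5) OR a2 AND NOT a2
= a2 AND (NOT NOT (NOT a5 AND a5) OR NOT a2)
= a2 AND (NOT a5 AND a5 OR NOT a2)
= a2 AND NOT a2
= FALSE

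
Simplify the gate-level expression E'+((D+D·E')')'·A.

E'+((D+D·E')')'·A
= E'+(D')'·A   [absorption]
= E'+D·A   [double negation]

E'+D·A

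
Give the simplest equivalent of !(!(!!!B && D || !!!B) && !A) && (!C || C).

!B || A

!(!(!!!B && D || !!!B) && !A) && (!C || C)
= (!!!B && D || !!!B || A) && (!C || C)   [De Morgan]
= (!!!B || A) && (!C || C)   [absorption]
= (!B || A) && (!C || C)   [double negation]
= !B || A   [complement / identity]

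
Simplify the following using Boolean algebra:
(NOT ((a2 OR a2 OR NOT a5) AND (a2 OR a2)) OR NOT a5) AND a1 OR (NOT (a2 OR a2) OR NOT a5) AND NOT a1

(NOT ((a2 OR a2 OR NOT a5) AND (a2 OR a2)) OR NOT a5) AND a1 OR (NOT (a2 OR a2) OR NOT a5) AND NOT a1
= (NOT (a2 OR a2) OR NOT a5) AND a1 OR (NOT (a2 OR a2) OR NOT a5) AND NOT a1
= NOT (a2 OR a2) OR NOT a5
= NOT a2 OR NOT a5

NOT a2 OR NOT a5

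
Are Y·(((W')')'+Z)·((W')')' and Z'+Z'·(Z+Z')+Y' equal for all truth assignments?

No

E1: Y·(((W')')'+Z)·((W')')'
    = Y·((W')')'   [absorption]
    = Y·W'   [double negation]
E2: Z'+Z'·(Z+Z')+Y'
    = Z'+Z'+Y'   [complement / identity]
    = Z'+Y'   [idempotence]
These differ: at W=1, Y=0, Z=0, E1 = 0 but E2 = 1.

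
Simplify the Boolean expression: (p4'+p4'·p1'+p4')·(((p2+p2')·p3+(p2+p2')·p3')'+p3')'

p4'·p3

(p4'+p4'·p1'+p4')·(((p2+p2')·p3+(p2+p2')·p3')'+p3')'
= (p4'+p4'·p1'+p4')·((p2+p2')'+p3')'   — distribution
= (p4'+p4')·((p2+p2')'+p3')'   — absorption
= (p4'+p4')·(p2+p2')·p3   — De Morgan
= p4'·(p2+p2')·p3   — idempotence
= p4'·p3   — complement / identity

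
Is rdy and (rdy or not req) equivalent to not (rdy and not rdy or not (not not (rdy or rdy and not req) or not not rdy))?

E1: rdy and (rdy or not req)
    = rdy   [absorption]
E2: not (rdy and not rdy or not (not not (rdy or rdy and not req) or not not rdy))
    = not (rdy and not rdy or not (rdy or rdy and not req) and not rdy)   [De Morgan]
    = not (rdy and not rdy or not rdy and not rdy)   [absorption]
    = not not rdy   [distribution]
    = rdy   [double negation]
Both reduce to rdy, so they are equivalent.

Yes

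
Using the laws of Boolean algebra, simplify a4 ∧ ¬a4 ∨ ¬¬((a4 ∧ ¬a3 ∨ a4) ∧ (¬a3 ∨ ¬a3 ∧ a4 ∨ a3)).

a4

a4 ∧ ¬a4 ∨ ¬¬((a4 ∧ ¬a3 ∨ a4) ∧ (¬a3 ∨ ¬a3 ∧ a4 ∨ a3))
= ¬¬((a4 ∧ ¬a3 ∨ a4) ∧ (¬a3 ∨ ¬a3 ∧ a4 ∨ a3))   — complement / identity
= ¬¬(a4 ∧ (¬a3 ∨ ¬a3 ∧ a4 ∨ a3))   — absorption
= ¬¬(a4 ∧ (¬a3 ∨ a3))   — absorption
= ¬¬a4   — complement / identity
= a4   — double negation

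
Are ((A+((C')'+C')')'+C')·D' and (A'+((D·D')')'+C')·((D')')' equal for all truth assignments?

Yes

E1: ((A+((C')'+C')')'+C')·D'
    = ((A+C'·C)'+C')·D'
    = (A'+C')·D'
E2: (A'+((D·D')')'+C')·((D')')'
    = (A'+D·D'+C')·((D')')'
    = (A'+C')·((D')')'
    = (A'+C')·D'
Both reduce to (A'+C')·D', so they are equivalent.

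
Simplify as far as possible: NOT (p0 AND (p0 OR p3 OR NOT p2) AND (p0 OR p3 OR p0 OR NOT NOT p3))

NOT (p0 AND (p0 OR p3 OR NOT p2) AND (p0 OR p3 OR p0 OR NOT NOT p3))
= NOT (p0 AND (p0 OR p3 OR NOT p2) AND (p0 OR p3 OR p0 OR p3))
= NOT (p0 AND (p0 OR p3 OR NOT p2) AND (p0 OR p3))
= NOT (p0 AND (p0 OR p3))
= NOT p0

NOT p0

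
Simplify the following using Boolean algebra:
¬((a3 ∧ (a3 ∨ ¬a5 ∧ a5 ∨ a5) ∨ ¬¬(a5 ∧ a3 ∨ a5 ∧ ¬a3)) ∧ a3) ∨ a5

¬((a3 ∧ (a3 ∨ ¬a5 ∧ a5 ∨ a5) ∨ ¬¬(a5 ∧ a3 ∨ a5 ∧ ¬a3)) ∧ a3) ∨ a5
= ¬((a3 ∧ (a3 ∨ ¬a5 ∧ a5 ∨ a5) ∨ ¬¬a5) ∧ a3) ∨ a5
= ¬((a3 ∧ (a3 ∨ a5) ∨ ¬¬a5) ∧ a3) ∨ a5
= ¬((a3 ∧ (a3 ∨ a5) ∨ a5) ∧ a3) ∨ a5
= ¬((a3 ∨ a5) ∧ a3) ∨ a5
= ¬a3 ∨ a5

¬a3 ∨ a5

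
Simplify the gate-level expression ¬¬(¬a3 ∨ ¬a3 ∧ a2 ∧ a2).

¬a3

¬¬(¬a3 ∨ ¬a3 ∧ a2 ∧ a2)
= ¬¬(¬a3 ∨ ¬a3 ∧ a2)   [idempotence]
= ¬¬¬a3   [absorption]
= ¬a3   [double negation]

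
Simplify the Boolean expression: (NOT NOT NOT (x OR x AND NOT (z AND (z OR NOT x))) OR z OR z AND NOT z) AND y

(NOT x OR z) AND y

(NOT NOT NOT (x OR x AND NOT (z AND (z OR NOT x))) OR z OR z AND NOT z) AND y
= (NOT NOT NOT (x OR x AND NOT (z AND (z OR NOT x))) OR z) AND y   — complement / identity
= (NOT (x OR x AND NOT (z AND (z OR NOT x))) OR z) AND y   — double negation
= (NOT (x OR x AND NOT z) OR z) AND y   — absorption
= (NOT x OR z) AND y   — absorption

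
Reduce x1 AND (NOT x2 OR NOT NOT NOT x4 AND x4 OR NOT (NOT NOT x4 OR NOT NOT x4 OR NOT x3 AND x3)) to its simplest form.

x1 AND (NOT x2 OR NOT NOT NOT x4 AND x4 OR NOT (NOT NOT x4 OR NOT NOT x4 OR NOT x3 AND x3))
= x1 AND (NOT x2 OR NOT NOT NOT x4 AND x4 OR NOT (NOT NOT x4 OR NOT NOT x4))   — complement / identity
= x1 AND (NOT x2 OR NOT NOT NOT x4 AND x4 OR NOT x4 AND NOT x4)   — De Morgan
= x1 AND (NOT x2 OR NOT x4 AND x4 OR NOT x4 AND NOT x4)   — double negation
= x1 AND (NOT x2 OR NOT x4)   — distribution

x1 AND (NOT x2 OR NOT x4)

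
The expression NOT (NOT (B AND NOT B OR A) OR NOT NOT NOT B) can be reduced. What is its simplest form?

NOT (NOT (B AND NOT B OR A) OR NOT NOT NOT B)
= (B AND NOT B OR A) AND NOT NOT B   [De Morgan]
= A AND NOT NOT B   [complement / identity]
= A AND B   [double negation]

A AND B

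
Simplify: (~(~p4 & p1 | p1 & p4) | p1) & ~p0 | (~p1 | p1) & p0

1

(~(~p4 & p1 | p1 & p4) | p1) & ~p0 | (~p1 | p1) & p0
= (~p1 | p1) & ~p0 | (~p1 | p1) & p0
= ~p1 | p1
= 1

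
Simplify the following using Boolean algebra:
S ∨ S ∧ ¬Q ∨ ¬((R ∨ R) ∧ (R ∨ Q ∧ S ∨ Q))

S ∨ ¬R

S ∨ S ∧ ¬Q ∨ ¬((R ∨ R) ∧ (R ∨ Q ∧ S ∨ Q))
= S ∨ S ∧ ¬Q ∨ ¬(R ∧ (Q ∧ S ∨ Q) ∨ R)   (distribution)
= S ∨ S ∧ ¬Q ∨ ¬(R ∧ Q ∨ R)   (absorption)
= S ∨ ¬(R ∧ Q ∨ R)   (absorption)
= S ∨ ¬R   (absorption)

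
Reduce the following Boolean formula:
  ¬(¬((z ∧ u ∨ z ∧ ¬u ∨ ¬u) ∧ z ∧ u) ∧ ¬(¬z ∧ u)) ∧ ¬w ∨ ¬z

u ∧ ¬w ∨ ¬z

¬(¬((z ∧ u ∨ z ∧ ¬u ∨ ¬u) ∧ z ∧ u) ∧ ¬(¬z ∧ u)) ∧ ¬w ∨ ¬z
= ((z ∧ u ∨ z ∧ ¬u ∨ ¬u) ∧ z ∧ u ∨ ¬z ∧ u) ∧ ¬w ∨ ¬z   [De Morgan]
= ((z ∨ ¬u) ∧ z ∧ u ∨ ¬z ∧ u) ∧ ¬w ∨ ¬z   [distribution]
= (z ∧ u ∨ ¬z ∧ u) ∧ ¬w ∨ ¬z   [absorption]
= u ∧ ¬w ∨ ¬z   [distribution]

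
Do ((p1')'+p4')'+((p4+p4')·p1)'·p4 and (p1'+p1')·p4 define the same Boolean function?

E1: ((p1')'+p4')'+((p4+p4')·p1)'·p4
    = p1'·p4+((p4+p4')·p1)'·p4
    = p1'·p4+p1'·p4
    = p1'·p4
E2: (p1'+p1')·p4
    = p1'·p4
Both reduce to p1'·p4, so they are equivalent.

Yes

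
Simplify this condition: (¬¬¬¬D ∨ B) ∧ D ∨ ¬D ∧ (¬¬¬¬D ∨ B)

D ∨ B

(¬¬¬¬D ∨ B) ∧ D ∨ ¬D ∧ (¬¬¬¬D ∨ B)
= ¬¬¬¬D ∨ B   [distribution]
= ¬¬D ∨ B   [double negation]
= D ∨ B   [double negation]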